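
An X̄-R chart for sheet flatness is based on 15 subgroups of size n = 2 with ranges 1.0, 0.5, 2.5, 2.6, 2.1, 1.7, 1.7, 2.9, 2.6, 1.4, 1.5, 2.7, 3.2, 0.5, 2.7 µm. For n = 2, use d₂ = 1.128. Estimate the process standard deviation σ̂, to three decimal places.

R̄ = (1.0 + 0.5 + 2.5 + 2.6 + 2.1 + 1.7 + 1.7 + 2.9 + 2.6 + 1.4 + 1.5 + 2.7 + 3.2 + 0.5 + 2.7) / 15 = 1.9733
σ̂ = R̄ / d₂ = 1.9733 / 1.128 = 1.7494

1.749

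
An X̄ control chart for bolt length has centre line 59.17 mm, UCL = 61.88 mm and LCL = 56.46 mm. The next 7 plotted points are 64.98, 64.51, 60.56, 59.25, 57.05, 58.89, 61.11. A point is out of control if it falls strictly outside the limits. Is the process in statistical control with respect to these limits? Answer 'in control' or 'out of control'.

Compare each point to [56.46, 61.88]: sample 1 = 64.98 > UCL; sample 2 = 64.51 > UCL.

out of control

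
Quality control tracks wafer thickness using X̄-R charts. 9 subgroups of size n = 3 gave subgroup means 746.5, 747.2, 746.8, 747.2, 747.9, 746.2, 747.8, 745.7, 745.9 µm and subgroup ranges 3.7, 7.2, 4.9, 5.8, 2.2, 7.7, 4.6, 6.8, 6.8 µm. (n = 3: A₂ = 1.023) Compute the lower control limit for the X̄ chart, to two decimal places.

X̄̄ = (746.5 + 747.2 + 746.8 + 747.2 + 747.9 + 746.2 + 747.8 + 745.7 + 745.9) / 9 = 6721.2000 / 9 = 746.8000
R̄ = (3.7 + 7.2 + 4.9 + 5.8 + 2.2 + 7.7 + 4.6 + 6.8 + 6.8) / 9 = 49.7000 / 9 = 5.5222
LCL = X̄̄ − A₂·R̄ = 746.8000 − 1.023 × 5.5222 = 741.1508

741.15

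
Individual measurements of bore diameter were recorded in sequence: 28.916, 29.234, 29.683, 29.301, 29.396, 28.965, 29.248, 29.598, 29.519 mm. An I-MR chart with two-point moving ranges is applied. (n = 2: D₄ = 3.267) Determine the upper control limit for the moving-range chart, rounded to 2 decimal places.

0.97

Moving ranges: 0.318, 0.449, 0.382, 0.095, 0.431, 0.283, 0.350, 0.079; M̄R̄ = 2.3870 / 8 = 0.2984
UCL_MR = D₄·M̄R̄ = 3.267 × 0.2984 = 0.9748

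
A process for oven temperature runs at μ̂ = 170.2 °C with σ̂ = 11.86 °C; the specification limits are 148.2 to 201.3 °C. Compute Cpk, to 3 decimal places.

0.618

Cpu = (USL − μ̂) / (3σ̂) = (201.3 − 170.2) / (3 × 11.86) = 0.8741; Cpl = (μ̂ − LSL) / (3σ̂) = (170.2 − 148.2) / (3 × 11.86) = 0.6183; Cpk = min(Cpu, Cpl) = 0.6183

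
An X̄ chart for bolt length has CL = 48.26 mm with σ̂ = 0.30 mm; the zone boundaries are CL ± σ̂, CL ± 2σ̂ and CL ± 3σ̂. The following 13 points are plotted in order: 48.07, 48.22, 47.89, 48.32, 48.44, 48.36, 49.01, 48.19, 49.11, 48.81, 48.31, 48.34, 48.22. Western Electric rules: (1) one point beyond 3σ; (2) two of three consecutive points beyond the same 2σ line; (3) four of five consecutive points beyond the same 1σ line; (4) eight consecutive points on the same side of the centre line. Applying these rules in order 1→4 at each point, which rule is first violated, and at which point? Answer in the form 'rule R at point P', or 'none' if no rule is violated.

rule 2 at point 9

Zone of each point (C = within 1σ̂, B = 1σ̂–2σ̂, A = 2σ̂–3σ̂, * = beyond 3σ̂; sign = side of CL): 1:-C, 2:-C, 3:-B, 4:+C, 5:+C, 6:+C, 7:+A, 8:-C, 9:+A, 10:+B, 11:+C, 12:+C, 13:-C
Rule 2 (two of three consecutive points beyond the same 2σ limit) is satisfied at point 9.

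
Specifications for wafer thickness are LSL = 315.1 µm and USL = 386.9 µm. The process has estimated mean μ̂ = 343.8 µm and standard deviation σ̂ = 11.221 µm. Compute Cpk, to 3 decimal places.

Cpu = (USL − μ̂) / (3σ̂) = (386.9 − 343.8) / (3 × 11.221) = 1.2803; Cpl = (μ̂ − LSL) / (3σ̂) = (343.8 − 315.1) / (3 × 11.221) = 0.8526; Cpk = min(Cpu, Cpl) = 0.8526

0.853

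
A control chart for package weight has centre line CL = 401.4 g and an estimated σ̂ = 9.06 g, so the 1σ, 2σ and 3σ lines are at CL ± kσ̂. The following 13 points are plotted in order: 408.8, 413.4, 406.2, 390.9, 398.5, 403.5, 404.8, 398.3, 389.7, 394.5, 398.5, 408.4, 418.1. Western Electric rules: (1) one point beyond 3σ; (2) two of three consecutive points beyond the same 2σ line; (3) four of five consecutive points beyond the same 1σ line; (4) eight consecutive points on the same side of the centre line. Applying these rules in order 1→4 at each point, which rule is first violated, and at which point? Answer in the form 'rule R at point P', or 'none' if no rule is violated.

Zone of each point (C = within 1σ̂, B = 1σ̂–2σ̂, A = 2σ̂–3σ̂, * = beyond 3σ̂; sign = side of CL): 1:+C, 2:+B, 3:+C, 4:-B, 5:-C, 6:+C, 7:+C, 8:-C, 9:-B, 10:-C, 11:-C, 12:+C, 13:+B
No rule fires across all 13 points.

none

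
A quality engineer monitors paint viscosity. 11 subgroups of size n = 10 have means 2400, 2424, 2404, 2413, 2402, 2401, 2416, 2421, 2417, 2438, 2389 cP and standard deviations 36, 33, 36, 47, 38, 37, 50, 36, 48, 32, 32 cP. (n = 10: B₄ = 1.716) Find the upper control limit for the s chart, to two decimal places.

66.30

s̄ = (36 + 33 + 36 + 47 + 38 + 37 + 50 + 36 + 48 + 32 + 32) / 11 = 38.6364
UCL_s = B₄·s̄ = 1.716 × 38.6364 = 66.3000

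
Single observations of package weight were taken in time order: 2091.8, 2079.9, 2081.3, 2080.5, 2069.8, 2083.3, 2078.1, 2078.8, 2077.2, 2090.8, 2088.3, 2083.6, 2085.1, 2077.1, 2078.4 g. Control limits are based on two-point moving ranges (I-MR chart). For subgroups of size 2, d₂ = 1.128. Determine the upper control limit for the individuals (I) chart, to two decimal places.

2096.30

X̄ = (2091.8 + 2079.9 + 2081.3 + 2080.5 + 2069.8 + 2083.3 + 2078.1 + 2078.8 + 2077.2 + 2090.8 + 2088.3 + 2083.6 + 2085.1 + 2077.1 + 2078.4) / 15 = 2081.6000
Moving ranges: 11.9, 1.4, 0.8, 10.7, 13.5, 5.2, 0.7, 1.6, 13.6, 2.5, 4.7, 1.5, 8.0, 1.3; M̄R̄ = 77.4000 / 14 = 5.5286
UCL = X̄ + 3·M̄R̄/d₂ = 2081.6000 + 3 × 5.5286 / 1.128 = 2096.3036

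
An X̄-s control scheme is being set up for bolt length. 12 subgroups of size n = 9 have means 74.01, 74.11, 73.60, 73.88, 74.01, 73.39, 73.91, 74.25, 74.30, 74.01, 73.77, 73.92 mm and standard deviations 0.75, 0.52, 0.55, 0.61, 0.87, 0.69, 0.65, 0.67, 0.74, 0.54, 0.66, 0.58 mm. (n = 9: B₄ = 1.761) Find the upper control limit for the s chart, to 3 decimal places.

1.149

s̄ = (0.75 + 0.52 + 0.55 + 0.61 + 0.87 + 0.69 + 0.65 + 0.67 + 0.74 + 0.54 + 0.66 + 0.58) / 12 = 0.6525
UCL_s = B₄·s̄ = 1.761 × 0.6525 = 1.1491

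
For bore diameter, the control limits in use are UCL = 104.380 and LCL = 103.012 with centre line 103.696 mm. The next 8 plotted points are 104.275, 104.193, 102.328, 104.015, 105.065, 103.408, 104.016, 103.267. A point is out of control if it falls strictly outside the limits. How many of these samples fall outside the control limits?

2

Compare each point to [103.012, 104.380]: sample 3 = 102.328 < LCL; sample 5 = 105.065 > UCL.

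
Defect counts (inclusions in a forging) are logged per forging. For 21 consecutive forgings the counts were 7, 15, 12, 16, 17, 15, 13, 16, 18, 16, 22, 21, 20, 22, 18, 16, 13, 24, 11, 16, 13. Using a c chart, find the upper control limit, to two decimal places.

28.33

c̄ = (7 + 15 + 12 + 16 + 17 + 15 + 13 + 16 + 18 + 16 + 22 + 21 + 20 + 22 + 18 + 16 + 13 + 24 + 11 + 16 + 13) / 21 = 341 / 21 = 16.2381
UCL = c̄ + 3√c̄ = 16.2381 + 3 × √16.2381 = 16.2381 + 3 × 4.0297 = 28.3271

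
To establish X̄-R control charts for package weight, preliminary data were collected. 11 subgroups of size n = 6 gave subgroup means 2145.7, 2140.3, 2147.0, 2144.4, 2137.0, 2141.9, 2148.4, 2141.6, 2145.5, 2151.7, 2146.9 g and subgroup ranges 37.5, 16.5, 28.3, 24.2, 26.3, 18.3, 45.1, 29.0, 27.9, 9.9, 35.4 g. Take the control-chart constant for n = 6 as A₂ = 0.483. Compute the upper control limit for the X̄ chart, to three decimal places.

X̄̄ = (2145.7 + 2140.3 + 2147.0 + 2144.4 + 2137.0 + 2141.9 + 2148.4 + 2141.6 + 2145.5 + 2151.7 + 2146.9) / 11 = 23590.4000 / 11 = 2144.5818
R̄ = (37.5 + 16.5 + 28.3 + 24.2 + 26.3 + 18.3 + 45.1 + 29.0 + 27.9 + 9.9 + 35.4) / 11 = 298.4000 / 11 = 27.1273
UCL = X̄̄ + A₂·R̄ = 2144.5818 + 0.483 × 27.1273 = 2157.6843

2157.684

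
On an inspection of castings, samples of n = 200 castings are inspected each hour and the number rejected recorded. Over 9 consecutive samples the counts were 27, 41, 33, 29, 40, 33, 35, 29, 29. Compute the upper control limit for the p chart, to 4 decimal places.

p̄ = Σdᵢ / (k·n) = 296 / (9 × 200) = 0.16444
UCL = p̄ + 3·√(p̄(1−p̄)/n) = 0.16444 + 3 × √(0.16444×0.83556/200) = 0.16444 + 3 × 0.02621 = 0.24308

0.2431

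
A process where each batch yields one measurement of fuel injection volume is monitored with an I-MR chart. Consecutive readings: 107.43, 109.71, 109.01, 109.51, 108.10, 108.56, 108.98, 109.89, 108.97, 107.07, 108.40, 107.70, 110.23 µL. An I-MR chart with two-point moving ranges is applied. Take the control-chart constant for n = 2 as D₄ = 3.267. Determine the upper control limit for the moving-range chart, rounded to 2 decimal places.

3.83

Moving ranges: 2.28, 0.70, 0.50, 1.41, 0.46, 0.42, 0.91, 0.92, 1.90, 1.33, 0.70, 2.53; M̄R̄ = 14.0600 / 12 = 1.1717
UCL_MR = D₄·M̄R̄ = 3.267 × 1.1717 = 3.8278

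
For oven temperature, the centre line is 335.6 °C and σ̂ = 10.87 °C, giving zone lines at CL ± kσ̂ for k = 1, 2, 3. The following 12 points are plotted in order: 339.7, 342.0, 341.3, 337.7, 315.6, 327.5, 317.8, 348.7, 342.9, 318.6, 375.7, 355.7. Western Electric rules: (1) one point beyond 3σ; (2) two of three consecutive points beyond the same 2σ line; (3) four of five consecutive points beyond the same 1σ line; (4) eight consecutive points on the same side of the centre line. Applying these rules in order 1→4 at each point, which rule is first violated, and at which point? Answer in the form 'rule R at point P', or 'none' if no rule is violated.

rule 1 at point 11

Zone of each point (C = within 1σ̂, B = 1σ̂–2σ̂, A = 2σ̂–3σ̂, * = beyond 3σ̂; sign = side of CL): 1:+C, 2:+C, 3:+C, 4:+C, 5:-B, 6:-C, 7:-B, 8:+B, 9:+C, 10:-B, 11:+*, 12:+B
Rule 1 (one point beyond the 3σ limits) is satisfied at point 11.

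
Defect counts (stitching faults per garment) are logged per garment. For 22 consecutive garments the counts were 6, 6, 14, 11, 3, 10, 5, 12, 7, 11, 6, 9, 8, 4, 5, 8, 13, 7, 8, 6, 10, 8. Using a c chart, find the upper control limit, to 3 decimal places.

c̄ = (6 + 6 + 14 + 11 + 3 + 10 + 5 + 12 + 7 + 11 + 6 + 9 + 8 + 4 + 5 + 8 + 13 + 7 + 8 + 6 + 10 + 8) / 22 = 177 / 22 = 8.0455
UCL = c̄ + 3√c̄ = 8.0455 + 3 × √8.0455 = 8.0455 + 3 × 2.8365 = 16.5548

16.555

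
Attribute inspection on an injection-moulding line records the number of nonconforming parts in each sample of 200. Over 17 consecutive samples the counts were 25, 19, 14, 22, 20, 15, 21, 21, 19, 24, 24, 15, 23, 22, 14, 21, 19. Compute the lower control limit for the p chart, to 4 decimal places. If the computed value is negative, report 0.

0.0359

p̄ = Σdᵢ / (k·n) = 338 / (17 × 200) = 0.09941
LCL = p̄ − 3·√(p̄(1−p̄)/n) = 0.09941 − 3 × 0.02116 = 0.03594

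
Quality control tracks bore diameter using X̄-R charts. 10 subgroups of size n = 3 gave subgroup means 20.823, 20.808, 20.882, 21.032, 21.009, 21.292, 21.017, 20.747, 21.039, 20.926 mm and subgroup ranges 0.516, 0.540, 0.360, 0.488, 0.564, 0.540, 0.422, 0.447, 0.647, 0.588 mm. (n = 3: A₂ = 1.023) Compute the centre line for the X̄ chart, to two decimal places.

X̄̄ = (20.823 + 20.808 + 20.882 + 21.032 + 21.009 + 21.292 + 21.017 + 20.747 + 21.039 + 20.926) / 10 = 209.5750 / 10 = 20.9575
CL = X̄̄ = 20.9575

20.96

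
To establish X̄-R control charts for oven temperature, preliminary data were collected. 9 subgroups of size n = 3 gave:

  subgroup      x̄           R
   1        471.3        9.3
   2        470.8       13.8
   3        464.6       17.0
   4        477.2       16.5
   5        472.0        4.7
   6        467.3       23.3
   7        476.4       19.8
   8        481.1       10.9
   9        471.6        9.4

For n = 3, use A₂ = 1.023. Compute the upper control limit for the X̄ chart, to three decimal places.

486.652

X̄̄ = (471.3 + 470.8 + 464.6 + 477.2 + 472.0 + 467.3 + 476.4 + 481.1 + 471.6) / 9 = 4252.3000 / 9 = 472.4778
R̄ = (9.3 + 13.8 + 17.0 + 16.5 + 4.7 + 23.3 + 19.8 + 10.9 + 9.4) / 9 = 124.7000 / 9 = 13.8556
UCL = X̄̄ + A₂·R̄ = 472.4778 + 1.023 × 13.8556 = 486.6520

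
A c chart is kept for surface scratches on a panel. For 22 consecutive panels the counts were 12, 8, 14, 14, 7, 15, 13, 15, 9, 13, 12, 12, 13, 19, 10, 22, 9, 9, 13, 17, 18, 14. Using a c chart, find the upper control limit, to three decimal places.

c̄ = (12 + 8 + 14 + 14 + 7 + 15 + 13 + 15 + 9 + 13 + 12 + 12 + 13 + 19 + 10 + 22 + 9 + 9 + 13 + 17 + 18 + 14) / 22 = 288 / 22 = 13.0909
UCL = c̄ + 3√c̄ = 13.0909 + 3 × √13.0909 = 13.0909 + 3 × 3.6181 = 23.9453

23.945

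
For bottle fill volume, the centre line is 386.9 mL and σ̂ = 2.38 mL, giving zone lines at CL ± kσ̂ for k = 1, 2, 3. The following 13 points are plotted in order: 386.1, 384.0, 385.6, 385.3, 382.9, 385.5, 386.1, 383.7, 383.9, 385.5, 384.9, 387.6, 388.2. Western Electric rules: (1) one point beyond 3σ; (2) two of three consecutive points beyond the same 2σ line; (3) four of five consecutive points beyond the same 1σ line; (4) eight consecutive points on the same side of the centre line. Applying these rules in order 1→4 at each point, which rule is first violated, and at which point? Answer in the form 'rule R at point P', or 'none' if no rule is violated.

Zone of each point (C = within 1σ̂, B = 1σ̂–2σ̂, A = 2σ̂–3σ̂, * = beyond 3σ̂; sign = side of CL): 1:-C, 2:-B, 3:-C, 4:-C, 5:-B, 6:-C, 7:-C, 8:-B, 9:-B, 10:-C, 11:-C, 12:+C, 13:+C
Rule 4 (eight consecutive points on the same side of the centre line) is satisfied at point 8.

rule 4 at point 8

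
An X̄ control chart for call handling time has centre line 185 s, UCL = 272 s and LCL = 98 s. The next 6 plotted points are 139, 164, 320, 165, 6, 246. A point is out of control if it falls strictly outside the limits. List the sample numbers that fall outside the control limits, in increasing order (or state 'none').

Compare each point to [98, 272]: sample 3 = 320 > UCL; sample 5 = 6 < LCL.

3, 5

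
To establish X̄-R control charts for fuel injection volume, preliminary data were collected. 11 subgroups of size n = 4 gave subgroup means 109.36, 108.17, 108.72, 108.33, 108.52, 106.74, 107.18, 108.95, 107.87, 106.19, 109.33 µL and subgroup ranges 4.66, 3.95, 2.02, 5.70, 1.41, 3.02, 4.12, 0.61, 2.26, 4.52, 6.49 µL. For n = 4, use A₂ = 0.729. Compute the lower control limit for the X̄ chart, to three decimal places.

105.555

X̄̄ = (109.36 + 108.17 + 108.72 + 108.33 + 108.52 + 106.74 + 107.18 + 108.95 + 107.87 + 106.19 + 109.33) / 11 = 1189.3600 / 11 = 108.1236
R̄ = (4.66 + 3.95 + 2.02 + 5.70 + 1.41 + 3.02 + 4.12 + 0.61 + 2.26 + 4.52 + 6.49) / 11 = 38.7600 / 11 = 3.5236
LCL = X̄̄ − A₂·R̄ = 108.1236 − 0.729 × 3.5236 = 105.5549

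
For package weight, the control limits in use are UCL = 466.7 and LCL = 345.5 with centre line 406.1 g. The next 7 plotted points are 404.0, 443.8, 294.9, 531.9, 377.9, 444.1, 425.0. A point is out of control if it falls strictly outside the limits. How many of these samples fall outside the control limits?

Compare each point to [345.5, 466.7]: sample 3 = 294.9 < LCL; sample 4 = 531.9 > UCL.

2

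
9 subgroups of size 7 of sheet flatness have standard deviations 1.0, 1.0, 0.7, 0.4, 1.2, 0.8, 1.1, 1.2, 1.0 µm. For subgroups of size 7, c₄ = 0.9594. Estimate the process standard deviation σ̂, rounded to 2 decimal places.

s̄ = (1.0 + 1.0 + 0.7 + 0.4 + 1.2 + 0.8 + 1.1 + 1.2 + 1.0) / 9 = 0.9333
σ̂ = s̄ / c₄ = 0.9333 / 0.9594 = 0.9728

0.97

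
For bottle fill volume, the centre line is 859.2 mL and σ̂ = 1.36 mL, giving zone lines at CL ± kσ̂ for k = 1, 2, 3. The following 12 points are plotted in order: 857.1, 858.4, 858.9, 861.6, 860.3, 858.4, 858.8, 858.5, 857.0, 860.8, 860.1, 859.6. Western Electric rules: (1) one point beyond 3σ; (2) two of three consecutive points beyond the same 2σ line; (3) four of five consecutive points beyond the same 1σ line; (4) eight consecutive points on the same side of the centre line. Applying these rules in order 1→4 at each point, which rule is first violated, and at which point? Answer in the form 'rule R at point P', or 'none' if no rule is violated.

none

Zone of each point (C = within 1σ̂, B = 1σ̂–2σ̂, A = 2σ̂–3σ̂, * = beyond 3σ̂; sign = side of CL): 1:-B, 2:-C, 3:-C, 4:+B, 5:+C, 6:-C, 7:-C, 8:-C, 9:-B, 10:+B, 11:+C, 12:+C
No rule fires across all 12 points.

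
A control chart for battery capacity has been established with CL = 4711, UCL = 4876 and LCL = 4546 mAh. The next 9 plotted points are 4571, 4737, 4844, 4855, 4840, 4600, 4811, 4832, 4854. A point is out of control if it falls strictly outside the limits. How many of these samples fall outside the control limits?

0

All 9 points lie within [4546, 4876].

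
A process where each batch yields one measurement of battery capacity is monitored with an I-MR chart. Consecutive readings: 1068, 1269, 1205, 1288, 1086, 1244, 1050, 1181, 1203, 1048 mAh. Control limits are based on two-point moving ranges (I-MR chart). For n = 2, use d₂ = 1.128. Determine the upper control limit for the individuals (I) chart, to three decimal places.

1521.765

X̄ = (1068 + 1269 + 1205 + 1288 + 1086 + 1244 + 1050 + 1181 + 1203 + 1048) / 10 = 1164.2000
Moving ranges: 201, 64, 83, 202, 158, 194, 131, 22, 155; M̄R̄ = 1210.0000 / 9 = 134.4444
UCL = X̄ + 3·M̄R̄/d₂ = 1164.2000 + 3 × 134.4444 / 1.128 = 1521.7650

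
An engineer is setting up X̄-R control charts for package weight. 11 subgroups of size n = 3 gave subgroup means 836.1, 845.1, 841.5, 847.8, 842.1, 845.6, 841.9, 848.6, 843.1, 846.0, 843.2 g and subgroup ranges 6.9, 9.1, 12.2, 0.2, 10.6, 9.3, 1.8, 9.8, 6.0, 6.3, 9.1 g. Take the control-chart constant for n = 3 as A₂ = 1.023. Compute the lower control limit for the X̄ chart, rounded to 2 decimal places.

836.17

X̄̄ = (836.1 + 845.1 + 841.5 + 847.8 + 842.1 + 845.6 + 841.9 + 848.6 + 843.1 + 846.0 + 843.2) / 11 = 9281.0000 / 11 = 843.7273
R̄ = (6.9 + 9.1 + 12.2 + 0.2 + 10.6 + 9.3 + 1.8 + 9.8 + 6.0 + 6.3 + 9.1) / 11 = 81.3000 / 11 = 7.3909
LCL = X̄̄ − A₂·R̄ = 843.7273 − 1.023 × 7.3909 = 836.1664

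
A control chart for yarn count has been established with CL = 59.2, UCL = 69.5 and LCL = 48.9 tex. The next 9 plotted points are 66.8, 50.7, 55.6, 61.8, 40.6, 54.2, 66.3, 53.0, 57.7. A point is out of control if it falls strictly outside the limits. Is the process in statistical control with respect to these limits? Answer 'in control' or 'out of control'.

out of control

Compare each point to [48.9, 69.5]: sample 5 = 40.6 < LCL.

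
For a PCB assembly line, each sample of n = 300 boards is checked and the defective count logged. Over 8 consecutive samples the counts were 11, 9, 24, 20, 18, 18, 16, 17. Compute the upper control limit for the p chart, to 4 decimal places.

0.0950

p̄ = Σdᵢ / (k·n) = 133 / (8 × 300) = 0.05542
UCL = p̄ + 3·√(p̄(1−p̄)/n) = 0.05542 + 3 × √(0.05542×0.94458/300) = 0.05542 + 3 × 0.01321 = 0.09504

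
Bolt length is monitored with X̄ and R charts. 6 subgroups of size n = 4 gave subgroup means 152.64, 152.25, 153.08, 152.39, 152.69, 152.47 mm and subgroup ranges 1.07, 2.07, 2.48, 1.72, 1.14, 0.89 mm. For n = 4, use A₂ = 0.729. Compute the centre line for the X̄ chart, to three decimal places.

152.587

X̄̄ = (152.64 + 152.25 + 153.08 + 152.39 + 152.69 + 152.47) / 6 = 915.5200 / 6 = 152.5867
CL = X̄̄ = 152.5867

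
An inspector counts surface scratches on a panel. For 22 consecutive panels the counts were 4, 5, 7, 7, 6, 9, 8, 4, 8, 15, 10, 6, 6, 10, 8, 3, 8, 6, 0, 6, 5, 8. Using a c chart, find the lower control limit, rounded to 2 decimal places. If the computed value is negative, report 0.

0.00

c̄ = (4 + 5 + 7 + 7 + 6 + 9 + 8 + 4 + 8 + 15 + 10 + 6 + 6 + 10 + 8 + 3 + 8 + 6 + 0 + 6 + 5 + 8) / 22 = 149 / 22 = 6.7727
LCL = c̄ − 3√c̄ = 6.7727 − 3 × 2.6024 = -1.0346 → 0 (cannot be negative)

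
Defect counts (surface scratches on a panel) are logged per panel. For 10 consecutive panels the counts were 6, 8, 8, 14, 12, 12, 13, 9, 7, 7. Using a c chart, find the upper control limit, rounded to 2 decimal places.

18.90

c̄ = (6 + 8 + 8 + 14 + 12 + 12 + 13 + 9 + 7 + 7) / 10 = 96 / 10 = 9.6000
UCL = c̄ + 3√c̄ = 9.6000 + 3 × √9.6000 = 9.6000 + 3 × 3.0984 = 18.8952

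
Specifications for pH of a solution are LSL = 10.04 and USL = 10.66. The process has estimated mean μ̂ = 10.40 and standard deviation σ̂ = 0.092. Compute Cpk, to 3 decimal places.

Cpu = (USL − μ̂) / (3σ̂) = (10.66 − 10.40) / (3 × 0.092) = 0.9420; Cpl = (μ̂ − LSL) / (3σ̂) = (10.40 − 10.04) / (3 × 0.092) = 1.3043; Cpk = min(Cpu, Cpl) = 0.9420

0.942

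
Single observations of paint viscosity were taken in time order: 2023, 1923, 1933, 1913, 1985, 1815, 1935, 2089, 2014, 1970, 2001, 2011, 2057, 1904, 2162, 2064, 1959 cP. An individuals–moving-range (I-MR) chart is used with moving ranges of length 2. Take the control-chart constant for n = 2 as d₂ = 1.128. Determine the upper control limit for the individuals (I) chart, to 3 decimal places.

2229.448

X̄ = (2023 + 1923 + 1933 + 1913 + 1985 + 1815 + 1935 + 2089 + 2014 + 1970 + 2001 + 2011 + 2057 + 1904 + 2162 + 2064 + 1959) / 17 = 1985.7647
Moving ranges: 100, 10, 20, 72, 170, 120, 154, 75, 44, 31, 10, 46, 153, 258, 98, 105; M̄R̄ = 1466.0000 / 16 = 91.6250
UCL = X̄ + 3·M̄R̄/d₂ = 1985.7647 + 3 × 91.6250 / 1.128 = 2229.4482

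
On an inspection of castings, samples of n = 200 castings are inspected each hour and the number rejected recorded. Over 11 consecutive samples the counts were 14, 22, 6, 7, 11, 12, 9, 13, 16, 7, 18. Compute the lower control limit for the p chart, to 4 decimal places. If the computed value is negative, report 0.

0.0105

p̄ = Σdᵢ / (k·n) = 135 / (11 × 200) = 0.06136
LCL = p̄ − 3·√(p̄(1−p̄)/n) = 0.06136 − 3 × 0.01697 = 0.01045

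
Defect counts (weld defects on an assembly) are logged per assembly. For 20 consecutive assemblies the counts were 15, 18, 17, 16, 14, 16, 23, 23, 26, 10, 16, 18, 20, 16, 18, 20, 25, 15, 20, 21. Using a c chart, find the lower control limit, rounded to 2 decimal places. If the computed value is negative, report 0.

c̄ = (15 + 18 + 17 + 16 + 14 + 16 + 23 + 23 + 26 + 10 + 16 + 18 + 20 + 16 + 18 + 20 + 25 + 15 + 20 + 21) / 20 = 367 / 20 = 18.3500
LCL = c̄ − 3√c̄ = 18.3500 − 3 × 4.2837 = 5.4989

5.50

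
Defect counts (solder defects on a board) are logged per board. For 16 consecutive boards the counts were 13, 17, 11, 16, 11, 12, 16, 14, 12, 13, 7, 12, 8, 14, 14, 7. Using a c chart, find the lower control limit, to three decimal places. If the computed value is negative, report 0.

c̄ = (13 + 17 + 11 + 16 + 11 + 12 + 16 + 14 + 12 + 13 + 7 + 12 + 8 + 14 + 14 + 7) / 16 = 197 / 16 = 12.3125
LCL = c̄ − 3√c̄ = 12.3125 − 3 × 3.5089 = 1.7857

1.786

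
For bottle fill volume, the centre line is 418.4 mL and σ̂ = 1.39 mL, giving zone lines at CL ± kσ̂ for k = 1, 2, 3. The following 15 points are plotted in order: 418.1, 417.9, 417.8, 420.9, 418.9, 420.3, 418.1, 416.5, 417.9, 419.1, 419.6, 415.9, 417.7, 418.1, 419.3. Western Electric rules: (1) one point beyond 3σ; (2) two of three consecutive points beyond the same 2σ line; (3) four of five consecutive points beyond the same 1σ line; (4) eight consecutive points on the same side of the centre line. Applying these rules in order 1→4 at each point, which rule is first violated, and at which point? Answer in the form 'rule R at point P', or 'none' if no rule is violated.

Zone of each point (C = within 1σ̂, B = 1σ̂–2σ̂, A = 2σ̂–3σ̂, * = beyond 3σ̂; sign = side of CL): 1:-C, 2:-C, 3:-C, 4:+B, 5:+C, 6:+B, 7:-C, 8:-B, 9:-C, 10:+C, 11:+C, 12:-B, 13:-C, 14:-C, 15:+C
No rule fires across all 15 points.

none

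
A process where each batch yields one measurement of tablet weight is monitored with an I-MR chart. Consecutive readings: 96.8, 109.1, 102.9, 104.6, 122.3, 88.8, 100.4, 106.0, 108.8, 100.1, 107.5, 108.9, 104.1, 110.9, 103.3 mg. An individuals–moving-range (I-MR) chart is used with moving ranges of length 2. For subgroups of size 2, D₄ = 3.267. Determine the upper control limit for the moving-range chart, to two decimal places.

Moving ranges: 12.3, 6.2, 1.7, 17.7, 33.5, 11.6, 5.6, 2.8, 8.7, 7.4, 1.4, 4.8, 6.8, 7.6; M̄R̄ = 128.1000 / 14 = 9.1500
UCL_MR = D₄·M̄R̄ = 3.267 × 9.1500 = 29.8930

29.89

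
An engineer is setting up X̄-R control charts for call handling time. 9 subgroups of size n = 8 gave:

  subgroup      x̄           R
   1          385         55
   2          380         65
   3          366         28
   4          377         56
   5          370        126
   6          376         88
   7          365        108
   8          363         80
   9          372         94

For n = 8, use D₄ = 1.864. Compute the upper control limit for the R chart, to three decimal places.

R̄ = (55 + 65 + 28 + 56 + 126 + 88 + 108 + 80 + 94) / 9 = 700.0000 / 9 = 77.7778
UCL_R = D₄·R̄ = 1.864 × 77.7778 = 144.9778

144.978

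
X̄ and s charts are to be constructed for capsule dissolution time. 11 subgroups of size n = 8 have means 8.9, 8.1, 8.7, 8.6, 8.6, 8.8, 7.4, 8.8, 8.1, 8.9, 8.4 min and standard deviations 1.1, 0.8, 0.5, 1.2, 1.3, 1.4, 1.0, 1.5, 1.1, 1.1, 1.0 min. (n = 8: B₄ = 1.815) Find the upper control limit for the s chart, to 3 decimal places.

s̄ = (1.1 + 0.8 + 0.5 + 1.2 + 1.3 + 1.4 + 1.0 + 1.5 + 1.1 + 1.1 + 1.0) / 11 = 1.0909
UCL_s = B₄·s̄ = 1.815 × 1.0909 = 1.9800

1.980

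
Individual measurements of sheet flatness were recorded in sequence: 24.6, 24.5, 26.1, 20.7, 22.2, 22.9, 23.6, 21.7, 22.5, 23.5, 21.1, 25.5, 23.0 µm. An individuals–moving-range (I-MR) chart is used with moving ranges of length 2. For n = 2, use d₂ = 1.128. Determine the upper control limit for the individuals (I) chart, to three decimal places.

X̄ = (24.6 + 24.5 + 26.1 + 20.7 + 22.2 + 22.9 + 23.6 + 21.7 + 22.5 + 23.5 + 21.1 + 25.5 + 23.0) / 13 = 23.2231
Moving ranges: 0.1, 1.6, 5.4, 1.5, 0.7, 0.7, 1.9, 0.8, 1.0, 2.4, 4.4, 2.5; M̄R̄ = 23.0000 / 12 = 1.9167
UCL = X̄ + 3·M̄R̄/d₂ = 23.2231 + 3 × 1.9167 / 1.128 = 28.3206

28.321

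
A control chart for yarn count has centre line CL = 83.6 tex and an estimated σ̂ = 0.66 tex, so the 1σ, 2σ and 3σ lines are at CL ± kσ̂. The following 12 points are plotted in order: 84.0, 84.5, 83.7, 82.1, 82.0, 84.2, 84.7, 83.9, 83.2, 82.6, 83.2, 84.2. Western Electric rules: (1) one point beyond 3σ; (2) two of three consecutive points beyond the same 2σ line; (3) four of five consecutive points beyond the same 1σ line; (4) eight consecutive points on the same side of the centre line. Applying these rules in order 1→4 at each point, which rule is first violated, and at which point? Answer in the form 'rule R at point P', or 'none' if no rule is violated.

Zone of each point (C = within 1σ̂, B = 1σ̂–2σ̂, A = 2σ̂–3σ̂, * = beyond 3σ̂; sign = side of CL): 1:+C, 2:+B, 3:+C, 4:-A, 5:-A, 6:+C, 7:+B, 8:+C, 9:-C, 10:-B, 11:-C, 12:+C
Rule 2 (two of three consecutive points beyond the same 2σ limit) is satisfied at point 5.

rule 2 at point 5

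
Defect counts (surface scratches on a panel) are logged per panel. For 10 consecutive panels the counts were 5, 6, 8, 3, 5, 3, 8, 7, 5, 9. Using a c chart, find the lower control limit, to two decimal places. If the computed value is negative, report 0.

c̄ = (5 + 6 + 8 + 3 + 5 + 3 + 8 + 7 + 5 + 9) / 10 = 59 / 10 = 5.9000
LCL = c̄ − 3√c̄ = 5.9000 − 3 × 2.4290 = -1.3870 → 0 (cannot be negative)

0.00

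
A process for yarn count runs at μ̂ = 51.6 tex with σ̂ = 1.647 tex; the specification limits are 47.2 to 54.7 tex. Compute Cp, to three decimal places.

0.759

Cp = (USL − LSL) / (6σ̂) = (54.7 − 47.2) / (6 × 1.647) = 7.5000 / 9.8820 = 0.7590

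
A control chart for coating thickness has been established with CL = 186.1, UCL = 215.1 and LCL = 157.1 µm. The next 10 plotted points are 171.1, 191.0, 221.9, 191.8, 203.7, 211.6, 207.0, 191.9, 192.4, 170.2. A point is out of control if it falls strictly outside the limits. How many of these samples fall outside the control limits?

Compare each point to [157.1, 215.1]: sample 3 = 221.9 > UCL.

1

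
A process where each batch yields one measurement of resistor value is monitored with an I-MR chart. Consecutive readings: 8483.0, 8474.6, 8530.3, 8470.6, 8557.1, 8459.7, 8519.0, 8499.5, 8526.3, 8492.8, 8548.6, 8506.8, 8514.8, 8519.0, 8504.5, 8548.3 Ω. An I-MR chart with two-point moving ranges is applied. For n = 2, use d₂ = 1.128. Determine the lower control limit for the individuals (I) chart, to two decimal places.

X̄ = (8483.0 + 8474.6 + 8530.3 + 8470.6 + 8557.1 + 8459.7 + 8519.0 + 8499.5 + 8526.3 + 8492.8 + 8548.6 + 8506.8 + 8514.8 + 8519.0 + 8504.5 + 8548.3) / 16 = 8509.6812
Moving ranges: 8.4, 55.7, 59.7, 86.5, 97.4, 59.3, 19.5, 26.8, 33.5, 55.8, 41.8, 8.0, 4.2, 14.5, 43.8; M̄R̄ = 614.9000 / 15 = 40.9933
LCL = X̄ − 3·M̄R̄/d₂ = 8509.6812 − 3 × 40.9933 / 1.128 = 8400.6564

8400.66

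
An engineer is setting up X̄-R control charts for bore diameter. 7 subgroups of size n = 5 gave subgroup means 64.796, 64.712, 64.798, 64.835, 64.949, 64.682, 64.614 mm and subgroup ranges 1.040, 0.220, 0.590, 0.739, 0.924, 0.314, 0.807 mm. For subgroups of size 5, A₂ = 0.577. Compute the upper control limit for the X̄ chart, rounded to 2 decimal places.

65.15

X̄̄ = (64.796 + 64.712 + 64.798 + 64.835 + 64.949 + 64.682 + 64.614) / 7 = 453.3860 / 7 = 64.7694
R̄ = (1.040 + 0.220 + 0.590 + 0.739 + 0.924 + 0.314 + 0.807) / 7 = 4.6340 / 7 = 0.6620
UCL = X̄̄ + A₂·R̄ = 64.7694 + 0.577 × 0.6620 = 65.1514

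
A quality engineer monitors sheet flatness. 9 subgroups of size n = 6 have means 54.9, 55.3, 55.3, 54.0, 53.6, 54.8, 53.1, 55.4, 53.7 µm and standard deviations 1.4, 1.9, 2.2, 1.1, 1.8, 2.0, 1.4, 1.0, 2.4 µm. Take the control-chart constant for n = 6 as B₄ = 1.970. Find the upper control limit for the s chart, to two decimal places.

s̄ = (1.4 + 1.9 + 2.2 + 1.1 + 1.8 + 2.0 + 1.4 + 1.0 + 2.4) / 9 = 1.6889
UCL_s = B₄·s̄ = 1.970 × 1.6889 = 3.3271

3.33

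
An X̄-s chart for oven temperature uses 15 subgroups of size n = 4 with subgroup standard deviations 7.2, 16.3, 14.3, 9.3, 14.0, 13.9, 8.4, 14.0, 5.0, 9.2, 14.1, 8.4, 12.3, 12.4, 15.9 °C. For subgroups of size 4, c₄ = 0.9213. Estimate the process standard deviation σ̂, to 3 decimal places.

12.642

s̄ = (7.2 + 16.3 + 14.3 + 9.3 + 14.0 + 13.9 + 8.4 + 14.0 + 5.0 + 9.2 + 14.1 + 8.4 + 12.3 + 12.4 + 15.9) / 15 = 11.6467
σ̂ = s̄ / c₄ = 11.6467 / 0.9213 = 12.6416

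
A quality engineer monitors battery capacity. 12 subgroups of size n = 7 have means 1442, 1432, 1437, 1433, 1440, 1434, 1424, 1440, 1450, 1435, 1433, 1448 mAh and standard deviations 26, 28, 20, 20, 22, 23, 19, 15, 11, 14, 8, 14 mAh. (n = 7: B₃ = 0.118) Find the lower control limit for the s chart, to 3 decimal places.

2.163

s̄ = (26 + 28 + 20 + 20 + 22 + 23 + 19 + 15 + 11 + 14 + 8 + 14) / 12 = 18.3333
LCL_s = B₃·s̄ = 0.118 × 18.3333 = 2.1633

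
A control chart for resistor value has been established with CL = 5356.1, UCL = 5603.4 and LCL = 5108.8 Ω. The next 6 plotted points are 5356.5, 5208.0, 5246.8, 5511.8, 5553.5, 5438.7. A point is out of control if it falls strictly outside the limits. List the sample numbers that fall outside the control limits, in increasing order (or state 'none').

none

All 6 points lie within [5108.8, 5603.4].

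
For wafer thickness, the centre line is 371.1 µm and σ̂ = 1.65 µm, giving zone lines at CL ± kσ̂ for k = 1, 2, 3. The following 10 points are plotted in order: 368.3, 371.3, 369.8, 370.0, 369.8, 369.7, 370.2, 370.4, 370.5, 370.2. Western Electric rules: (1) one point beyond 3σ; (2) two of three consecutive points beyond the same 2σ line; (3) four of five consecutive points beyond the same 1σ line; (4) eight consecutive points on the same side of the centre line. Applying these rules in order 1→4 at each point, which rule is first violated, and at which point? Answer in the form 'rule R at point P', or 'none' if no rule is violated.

Zone of each point (C = within 1σ̂, B = 1σ̂–2σ̂, A = 2σ̂–3σ̂, * = beyond 3σ̂; sign = side of CL): 1:-B, 2:+C, 3:-C, 4:-C, 5:-C, 6:-C, 7:-C, 8:-C, 9:-C, 10:-C
Rule 4 (eight consecutive points on the same side of the centre line) is satisfied at point 10.

rule 4 at point 10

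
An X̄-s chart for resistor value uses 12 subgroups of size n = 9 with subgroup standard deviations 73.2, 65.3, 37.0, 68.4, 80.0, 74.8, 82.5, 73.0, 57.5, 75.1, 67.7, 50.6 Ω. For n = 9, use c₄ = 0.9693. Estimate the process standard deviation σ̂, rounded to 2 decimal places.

69.22

s̄ = (73.2 + 65.3 + 37.0 + 68.4 + 80.0 + 74.8 + 82.5 + 73.0 + 57.5 + 75.1 + 67.7 + 50.6) / 12 = 67.0917
σ̂ = s̄ / c₄ = 67.0917 / 0.9693 = 69.2166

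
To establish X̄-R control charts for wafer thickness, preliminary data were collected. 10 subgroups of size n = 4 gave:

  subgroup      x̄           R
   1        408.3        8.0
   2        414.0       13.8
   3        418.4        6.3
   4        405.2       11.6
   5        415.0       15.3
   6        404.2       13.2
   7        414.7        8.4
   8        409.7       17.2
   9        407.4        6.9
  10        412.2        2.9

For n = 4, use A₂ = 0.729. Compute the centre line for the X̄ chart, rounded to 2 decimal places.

X̄̄ = (408.3 + 414.0 + 418.4 + 405.2 + 415.0 + 404.2 + 414.7 + 409.7 + 407.4 + 412.2) / 10 = 4109.1000 / 10 = 410.9100
CL = X̄̄ = 410.9100

410.91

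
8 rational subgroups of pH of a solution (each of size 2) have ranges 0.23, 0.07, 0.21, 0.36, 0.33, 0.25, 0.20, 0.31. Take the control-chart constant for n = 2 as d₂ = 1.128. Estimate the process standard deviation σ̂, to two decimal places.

0.22

R̄ = (0.23 + 0.07 + 0.21 + 0.36 + 0.33 + 0.25 + 0.20 + 0.31) / 8 = 0.2450
σ̂ = R̄ / d₂ = 0.2450 / 1.128 = 0.2172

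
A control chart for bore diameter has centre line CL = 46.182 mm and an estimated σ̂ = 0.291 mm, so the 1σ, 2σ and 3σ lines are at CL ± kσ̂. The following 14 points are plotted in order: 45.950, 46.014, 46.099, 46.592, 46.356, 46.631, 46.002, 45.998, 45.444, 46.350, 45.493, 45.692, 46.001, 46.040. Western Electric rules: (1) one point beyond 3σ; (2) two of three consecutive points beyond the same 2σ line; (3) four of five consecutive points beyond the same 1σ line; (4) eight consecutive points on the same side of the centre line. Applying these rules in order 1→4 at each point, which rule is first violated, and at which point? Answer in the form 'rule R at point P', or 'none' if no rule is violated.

rule 2 at point 11

Zone of each point (C = within 1σ̂, B = 1σ̂–2σ̂, A = 2σ̂–3σ̂, * = beyond 3σ̂; sign = side of CL): 1:-C, 2:-C, 3:-C, 4:+B, 5:+C, 6:+B, 7:-C, 8:-C, 9:-A, 10:+C, 11:-A, 12:-B, 13:-C, 14:-C
Rule 2 (two of three consecutive points beyond the same 2σ limit) is satisfied at point 11.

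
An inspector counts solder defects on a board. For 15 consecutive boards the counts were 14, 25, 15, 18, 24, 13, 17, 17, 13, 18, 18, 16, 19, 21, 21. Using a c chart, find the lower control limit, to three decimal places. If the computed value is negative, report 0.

5.229

c̄ = (14 + 25 + 15 + 18 + 24 + 13 + 17 + 17 + 13 + 18 + 18 + 16 + 19 + 21 + 21) / 15 = 269 / 15 = 17.9333
LCL = c̄ − 3√c̄ = 17.9333 − 3 × 4.2348 = 5.2290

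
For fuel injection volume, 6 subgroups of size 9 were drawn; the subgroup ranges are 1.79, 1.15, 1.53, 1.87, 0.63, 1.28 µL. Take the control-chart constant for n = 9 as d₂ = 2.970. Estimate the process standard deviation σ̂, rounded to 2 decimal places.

0.46

R̄ = (1.79 + 1.15 + 1.53 + 1.87 + 0.63 + 1.28) / 6 = 1.3750
σ̂ = R̄ / d₂ = 1.3750 / 2.970 = 0.4630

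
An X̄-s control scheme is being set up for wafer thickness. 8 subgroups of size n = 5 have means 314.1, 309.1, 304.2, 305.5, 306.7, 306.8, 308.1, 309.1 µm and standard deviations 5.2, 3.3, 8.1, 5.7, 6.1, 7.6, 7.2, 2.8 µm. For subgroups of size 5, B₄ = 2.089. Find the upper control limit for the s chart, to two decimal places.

s̄ = (5.2 + 3.3 + 8.1 + 5.7 + 6.1 + 7.6 + 7.2 + 2.8) / 8 = 5.7500
UCL_s = B₄·s̄ = 2.089 × 5.7500 = 12.0117

12.01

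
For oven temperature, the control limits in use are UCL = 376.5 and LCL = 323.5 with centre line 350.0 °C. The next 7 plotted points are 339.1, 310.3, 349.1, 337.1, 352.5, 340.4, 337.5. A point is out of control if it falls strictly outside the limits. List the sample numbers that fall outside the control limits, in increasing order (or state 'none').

2

Compare each point to [323.5, 376.5]: sample 2 = 310.3 < LCL.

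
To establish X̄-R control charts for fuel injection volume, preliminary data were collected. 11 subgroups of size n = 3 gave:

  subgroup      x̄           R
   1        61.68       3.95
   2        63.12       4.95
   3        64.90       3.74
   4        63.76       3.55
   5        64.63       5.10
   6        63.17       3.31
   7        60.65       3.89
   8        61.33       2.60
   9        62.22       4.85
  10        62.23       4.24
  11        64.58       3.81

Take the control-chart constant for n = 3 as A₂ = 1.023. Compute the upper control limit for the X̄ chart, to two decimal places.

67.02

X̄̄ = (61.68 + 63.12 + 64.90 + 63.76 + 64.63 + 63.17 + 60.65 + 61.33 + 62.22 + 62.23 + 64.58) / 11 = 692.2700 / 11 = 62.9336
R̄ = (3.95 + 4.95 + 3.74 + 3.55 + 5.10 + 3.31 + 3.89 + 2.60 + 4.85 + 4.24 + 3.81) / 11 = 43.9900 / 11 = 3.9991
UCL = X̄̄ + A₂·R̄ = 62.9336 + 1.023 × 3.9991 = 67.0247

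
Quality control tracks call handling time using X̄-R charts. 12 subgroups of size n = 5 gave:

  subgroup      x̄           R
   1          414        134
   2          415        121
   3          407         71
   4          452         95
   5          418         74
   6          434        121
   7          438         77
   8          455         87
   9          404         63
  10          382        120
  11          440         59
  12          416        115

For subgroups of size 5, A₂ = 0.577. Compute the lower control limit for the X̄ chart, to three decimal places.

368.246

X̄̄ = (414 + 415 + 407 + 452 + 418 + 434 + 438 + 455 + 404 + 382 + 440 + 416) / 12 = 5075.0000 / 12 = 422.9167
R̄ = (134 + 121 + 71 + 95 + 74 + 121 + 77 + 87 + 63 + 120 + 59 + 115) / 12 = 1137.0000 / 12 = 94.7500
LCL = X̄̄ − A₂·R̄ = 422.9167 − 0.577 × 94.7500 = 368.2459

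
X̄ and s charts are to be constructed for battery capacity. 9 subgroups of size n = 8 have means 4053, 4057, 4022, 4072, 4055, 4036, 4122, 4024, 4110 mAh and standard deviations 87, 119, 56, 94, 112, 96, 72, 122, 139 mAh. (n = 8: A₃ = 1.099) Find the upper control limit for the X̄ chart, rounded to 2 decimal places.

X̄̄ = (4053 + 4057 + 4022 + 4072 + 4055 + 4036 + 4122 + 4024 + 4110) / 9 = 4061.2222
s̄ = (87 + 119 + 56 + 94 + 112 + 96 + 72 + 122 + 139) / 9 = 99.6667
UCL = X̄̄ + A₃·s̄ = 4061.2222 + 1.099 × 99.6667 = 4170.7559

4170.76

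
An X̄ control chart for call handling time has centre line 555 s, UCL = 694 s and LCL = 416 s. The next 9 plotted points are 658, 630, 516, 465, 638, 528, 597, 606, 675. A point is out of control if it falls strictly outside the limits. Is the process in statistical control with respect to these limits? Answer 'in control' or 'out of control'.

in control

All 9 points lie within [416, 694].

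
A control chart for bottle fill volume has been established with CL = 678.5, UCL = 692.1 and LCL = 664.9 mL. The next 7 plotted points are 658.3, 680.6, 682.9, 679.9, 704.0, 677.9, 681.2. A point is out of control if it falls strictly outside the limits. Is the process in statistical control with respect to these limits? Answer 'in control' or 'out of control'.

out of control

Compare each point to [664.9, 692.1]: sample 1 = 658.3 < LCL; sample 5 = 704.0 > UCL.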